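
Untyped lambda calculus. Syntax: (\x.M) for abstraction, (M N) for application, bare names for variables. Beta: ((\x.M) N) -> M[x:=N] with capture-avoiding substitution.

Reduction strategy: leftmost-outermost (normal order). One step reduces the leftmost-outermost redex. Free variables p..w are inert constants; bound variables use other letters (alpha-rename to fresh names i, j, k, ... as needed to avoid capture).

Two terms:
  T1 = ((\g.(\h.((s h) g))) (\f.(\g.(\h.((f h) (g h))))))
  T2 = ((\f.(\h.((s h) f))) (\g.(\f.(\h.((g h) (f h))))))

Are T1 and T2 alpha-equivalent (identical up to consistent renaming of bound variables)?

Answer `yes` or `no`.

Term 1: ((\g.(\h.((s h) g))) (\f.(\g.(\h.((f h) (g h))))))
Term 2: ((\f.(\h.((s h) f))) (\g.(\f.(\h.((g h) (f h))))))
Alpha-equivalence: compare structure up to binder renaming.
Result: True

Answer: yes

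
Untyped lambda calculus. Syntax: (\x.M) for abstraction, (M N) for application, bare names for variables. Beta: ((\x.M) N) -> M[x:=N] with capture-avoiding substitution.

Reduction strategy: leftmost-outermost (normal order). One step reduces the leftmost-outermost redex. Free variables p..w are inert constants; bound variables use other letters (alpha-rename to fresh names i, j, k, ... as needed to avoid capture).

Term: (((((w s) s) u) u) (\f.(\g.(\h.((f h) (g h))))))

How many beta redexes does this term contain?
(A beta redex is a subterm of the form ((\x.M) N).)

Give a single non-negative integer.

Answer: 0

Derivation:
Term: (((((w s) s) u) u) (\f.(\g.(\h.((f h) (g h))))))
  (no redexes)
Total redexes: 0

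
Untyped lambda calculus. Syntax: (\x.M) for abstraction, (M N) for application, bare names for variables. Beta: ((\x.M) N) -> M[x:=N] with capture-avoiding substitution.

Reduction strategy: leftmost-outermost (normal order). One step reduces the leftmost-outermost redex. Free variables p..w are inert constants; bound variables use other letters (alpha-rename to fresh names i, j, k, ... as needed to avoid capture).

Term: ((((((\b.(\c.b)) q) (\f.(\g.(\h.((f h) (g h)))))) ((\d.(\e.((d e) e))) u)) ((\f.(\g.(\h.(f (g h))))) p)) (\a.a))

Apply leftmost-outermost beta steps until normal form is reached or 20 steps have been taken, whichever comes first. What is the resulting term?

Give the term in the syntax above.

Step 0: ((((((\b.(\c.b)) q) (\f.(\g.(\h.((f h) (g h)))))) ((\d.(\e.((d e) e))) u)) ((\f.(\g.(\h.(f (g h))))) p)) (\a.a))
Step 1: (((((\c.q) (\f.(\g.(\h.((f h) (g h)))))) ((\d.(\e.((d e) e))) u)) ((\f.(\g.(\h.(f (g h))))) p)) (\a.a))
Step 2: (((q ((\d.(\e.((d e) e))) u)) ((\f.(\g.(\h.(f (g h))))) p)) (\a.a))
Step 3: (((q (\e.((u e) e))) ((\f.(\g.(\h.(f (g h))))) p)) (\a.a))
Step 4: (((q (\e.((u e) e))) (\g.(\h.(p (g h))))) (\a.a))

Answer: (((q (\e.((u e) e))) (\g.(\h.(p (g h))))) (\a.a))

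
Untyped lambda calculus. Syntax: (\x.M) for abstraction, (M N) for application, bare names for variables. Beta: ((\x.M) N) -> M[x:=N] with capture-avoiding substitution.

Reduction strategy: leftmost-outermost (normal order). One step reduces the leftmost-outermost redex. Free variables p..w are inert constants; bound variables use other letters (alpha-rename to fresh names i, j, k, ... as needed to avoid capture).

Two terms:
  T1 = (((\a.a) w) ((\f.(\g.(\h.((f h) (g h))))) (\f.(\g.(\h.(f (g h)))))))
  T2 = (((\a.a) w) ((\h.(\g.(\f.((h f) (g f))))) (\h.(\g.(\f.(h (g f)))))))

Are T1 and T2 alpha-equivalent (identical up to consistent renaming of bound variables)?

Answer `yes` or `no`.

Answer: yes

Derivation:
Term 1: (((\a.a) w) ((\f.(\g.(\h.((f h) (g h))))) (\f.(\g.(\h.(f (g h)))))))
Term 2: (((\a.a) w) ((\h.(\g.(\f.((h f) (g f))))) (\h.(\g.(\f.(h (g f)))))))
Alpha-equivalence: compare structure up to binder renaming.
Result: True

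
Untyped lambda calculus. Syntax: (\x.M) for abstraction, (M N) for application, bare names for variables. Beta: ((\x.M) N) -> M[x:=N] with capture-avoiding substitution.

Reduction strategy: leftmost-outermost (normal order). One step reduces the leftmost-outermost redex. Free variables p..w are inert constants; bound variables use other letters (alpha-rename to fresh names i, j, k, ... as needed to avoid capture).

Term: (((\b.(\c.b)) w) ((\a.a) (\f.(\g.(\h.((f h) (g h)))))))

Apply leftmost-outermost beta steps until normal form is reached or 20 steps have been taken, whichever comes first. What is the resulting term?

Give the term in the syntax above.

Answer: w

Derivation:
Step 0: (((\b.(\c.b)) w) ((\a.a) (\f.(\g.(\h.((f h) (g h)))))))
Step 1: ((\c.w) ((\a.a) (\f.(\g.(\h.((f h) (g h)))))))
Step 2: w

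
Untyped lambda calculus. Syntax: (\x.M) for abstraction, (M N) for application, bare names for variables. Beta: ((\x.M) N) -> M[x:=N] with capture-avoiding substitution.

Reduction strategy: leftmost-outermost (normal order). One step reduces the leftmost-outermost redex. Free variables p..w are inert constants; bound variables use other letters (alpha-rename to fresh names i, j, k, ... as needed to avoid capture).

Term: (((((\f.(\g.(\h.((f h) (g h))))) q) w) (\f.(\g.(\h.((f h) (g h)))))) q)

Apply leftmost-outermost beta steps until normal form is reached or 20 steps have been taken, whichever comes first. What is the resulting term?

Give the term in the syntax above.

Step 0: (((((\f.(\g.(\h.((f h) (g h))))) q) w) (\f.(\g.(\h.((f h) (g h)))))) q)
Step 1: ((((\g.(\h.((q h) (g h)))) w) (\f.(\g.(\h.((f h) (g h)))))) q)
Step 2: (((\h.((q h) (w h))) (\f.(\g.(\h.((f h) (g h)))))) q)
Step 3: (((q (\f.(\g.(\h.((f h) (g h)))))) (w (\f.(\g.(\h.((f h) (g h))))))) q)

Answer: (((q (\f.(\g.(\h.((f h) (g h)))))) (w (\f.(\g.(\h.((f h) (g h))))))) q)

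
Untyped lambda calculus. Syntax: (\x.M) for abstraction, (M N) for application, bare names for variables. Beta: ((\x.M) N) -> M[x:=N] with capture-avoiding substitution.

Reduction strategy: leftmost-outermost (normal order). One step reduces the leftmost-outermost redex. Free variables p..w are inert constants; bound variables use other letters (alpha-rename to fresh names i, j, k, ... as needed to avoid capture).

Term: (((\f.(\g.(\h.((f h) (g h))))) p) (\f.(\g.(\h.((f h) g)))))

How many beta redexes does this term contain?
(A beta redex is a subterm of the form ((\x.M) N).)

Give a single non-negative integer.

Term: (((\f.(\g.(\h.((f h) (g h))))) p) (\f.(\g.(\h.((f h) g)))))
  Redex: ((\f.(\g.(\h.((f h) (g h))))) p)
Total redexes: 1

Answer: 1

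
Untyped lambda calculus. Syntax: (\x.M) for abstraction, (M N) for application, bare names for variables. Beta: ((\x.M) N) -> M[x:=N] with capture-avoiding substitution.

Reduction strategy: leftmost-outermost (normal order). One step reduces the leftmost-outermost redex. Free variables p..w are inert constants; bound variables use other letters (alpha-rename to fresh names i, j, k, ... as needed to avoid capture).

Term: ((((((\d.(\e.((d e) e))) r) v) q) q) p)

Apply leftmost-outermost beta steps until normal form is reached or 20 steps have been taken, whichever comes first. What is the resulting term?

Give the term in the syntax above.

Answer: (((((r v) v) q) q) p)

Derivation:
Step 0: ((((((\d.(\e.((d e) e))) r) v) q) q) p)
Step 1: (((((\e.((r e) e)) v) q) q) p)
Step 2: (((((r v) v) q) q) p)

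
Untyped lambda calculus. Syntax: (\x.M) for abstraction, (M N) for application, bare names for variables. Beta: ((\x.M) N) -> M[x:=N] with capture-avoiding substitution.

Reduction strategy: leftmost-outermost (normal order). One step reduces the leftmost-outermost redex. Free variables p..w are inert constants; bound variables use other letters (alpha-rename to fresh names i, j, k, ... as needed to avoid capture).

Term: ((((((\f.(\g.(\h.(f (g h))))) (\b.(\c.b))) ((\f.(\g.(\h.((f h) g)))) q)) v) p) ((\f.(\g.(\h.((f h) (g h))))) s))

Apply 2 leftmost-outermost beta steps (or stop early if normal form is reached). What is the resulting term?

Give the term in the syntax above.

Answer: ((((\h.((\b.(\c.b)) (((\f.(\g.(\h.((f h) g)))) q) h))) v) p) ((\f.(\g.(\h.((f h) (g h))))) s))

Derivation:
Step 0: ((((((\f.(\g.(\h.(f (g h))))) (\b.(\c.b))) ((\f.(\g.(\h.((f h) g)))) q)) v) p) ((\f.(\g.(\h.((f h) (g h))))) s))
Step 1: (((((\g.(\h.((\b.(\c.b)) (g h)))) ((\f.(\g.(\h.((f h) g)))) q)) v) p) ((\f.(\g.(\h.((f h) (g h))))) s))
Step 2: ((((\h.((\b.(\c.b)) (((\f.(\g.(\h.((f h) g)))) q) h))) v) p) ((\f.(\g.(\h.((f h) (g h))))) s))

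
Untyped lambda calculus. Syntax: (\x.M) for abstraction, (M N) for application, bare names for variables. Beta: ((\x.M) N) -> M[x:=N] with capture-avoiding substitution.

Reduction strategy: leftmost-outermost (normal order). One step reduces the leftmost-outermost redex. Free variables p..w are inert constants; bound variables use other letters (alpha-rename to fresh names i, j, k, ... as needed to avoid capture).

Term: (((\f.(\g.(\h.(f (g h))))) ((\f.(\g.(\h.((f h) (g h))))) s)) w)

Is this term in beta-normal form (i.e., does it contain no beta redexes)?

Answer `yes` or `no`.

Term: (((\f.(\g.(\h.(f (g h))))) ((\f.(\g.(\h.((f h) (g h))))) s)) w)
Found 2 beta redex(es).

Answer: no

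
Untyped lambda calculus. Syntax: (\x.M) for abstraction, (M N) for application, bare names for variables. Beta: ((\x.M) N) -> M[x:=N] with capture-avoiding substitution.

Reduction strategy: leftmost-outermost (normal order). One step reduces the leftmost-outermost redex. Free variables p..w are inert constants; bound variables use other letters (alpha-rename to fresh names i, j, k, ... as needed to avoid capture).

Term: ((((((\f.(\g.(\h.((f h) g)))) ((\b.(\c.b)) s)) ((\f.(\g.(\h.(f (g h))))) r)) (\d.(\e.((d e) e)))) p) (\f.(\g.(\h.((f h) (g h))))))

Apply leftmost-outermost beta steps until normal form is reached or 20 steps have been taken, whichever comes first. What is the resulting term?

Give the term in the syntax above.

Answer: (((s (\g.(\h.(r (g h))))) p) (\f.(\g.(\h.((f h) (g h))))))

Derivation:
Step 0: ((((((\f.(\g.(\h.((f h) g)))) ((\b.(\c.b)) s)) ((\f.(\g.(\h.(f (g h))))) r)) (\d.(\e.((d e) e)))) p) (\f.(\g.(\h.((f h) (g h))))))
Step 1: (((((\g.(\h.((((\b.(\c.b)) s) h) g))) ((\f.(\g.(\h.(f (g h))))) r)) (\d.(\e.((d e) e)))) p) (\f.(\g.(\h.((f h) (g h))))))
Step 2: ((((\h.((((\b.(\c.b)) s) h) ((\f.(\g.(\h.(f (g h))))) r))) (\d.(\e.((d e) e)))) p) (\f.(\g.(\h.((f h) (g h))))))
Step 3: ((((((\b.(\c.b)) s) (\d.(\e.((d e) e)))) ((\f.(\g.(\h.(f (g h))))) r)) p) (\f.(\g.(\h.((f h) (g h))))))
Step 4: (((((\c.s) (\d.(\e.((d e) e)))) ((\f.(\g.(\h.(f (g h))))) r)) p) (\f.(\g.(\h.((f h) (g h))))))
Step 5: (((s ((\f.(\g.(\h.(f (g h))))) r)) p) (\f.(\g.(\h.((f h) (g h))))))
Step 6: (((s (\g.(\h.(r (g h))))) p) (\f.(\g.(\h.((f h) (g h))))))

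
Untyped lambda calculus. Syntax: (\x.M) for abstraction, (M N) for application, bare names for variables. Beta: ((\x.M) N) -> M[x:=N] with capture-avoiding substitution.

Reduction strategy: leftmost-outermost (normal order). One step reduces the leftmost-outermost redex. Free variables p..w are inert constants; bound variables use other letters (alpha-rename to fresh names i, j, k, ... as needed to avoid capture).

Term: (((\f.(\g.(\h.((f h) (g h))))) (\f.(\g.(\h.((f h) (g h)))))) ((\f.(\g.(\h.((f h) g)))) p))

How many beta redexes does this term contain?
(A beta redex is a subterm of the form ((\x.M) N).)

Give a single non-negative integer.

Answer: 2

Derivation:
Term: (((\f.(\g.(\h.((f h) (g h))))) (\f.(\g.(\h.((f h) (g h)))))) ((\f.(\g.(\h.((f h) g)))) p))
  Redex: ((\f.(\g.(\h.((f h) (g h))))) (\f.(\g.(\h.((f h) (g h))))))
  Redex: ((\f.(\g.(\h.((f h) g)))) p)
Total redexes: 2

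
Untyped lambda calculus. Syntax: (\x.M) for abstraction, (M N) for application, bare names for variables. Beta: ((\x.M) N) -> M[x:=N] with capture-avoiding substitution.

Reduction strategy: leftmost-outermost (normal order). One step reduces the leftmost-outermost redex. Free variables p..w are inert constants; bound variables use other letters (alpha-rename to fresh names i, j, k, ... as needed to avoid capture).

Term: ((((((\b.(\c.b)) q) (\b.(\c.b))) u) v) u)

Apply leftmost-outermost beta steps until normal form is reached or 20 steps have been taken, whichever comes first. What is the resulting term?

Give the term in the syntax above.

Answer: (((q u) v) u)

Derivation:
Step 0: ((((((\b.(\c.b)) q) (\b.(\c.b))) u) v) u)
Step 1: (((((\c.q) (\b.(\c.b))) u) v) u)
Step 2: (((q u) v) u)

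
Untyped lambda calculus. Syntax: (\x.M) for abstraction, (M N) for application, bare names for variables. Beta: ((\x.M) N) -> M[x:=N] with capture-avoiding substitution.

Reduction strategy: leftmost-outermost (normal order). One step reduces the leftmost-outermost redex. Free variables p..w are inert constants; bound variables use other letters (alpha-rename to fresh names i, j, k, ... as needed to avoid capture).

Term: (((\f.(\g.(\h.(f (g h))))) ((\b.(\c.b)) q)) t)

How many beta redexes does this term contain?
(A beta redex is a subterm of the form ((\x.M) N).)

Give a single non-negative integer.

Term: (((\f.(\g.(\h.(f (g h))))) ((\b.(\c.b)) q)) t)
  Redex: ((\f.(\g.(\h.(f (g h))))) ((\b.(\c.b)) q))
  Redex: ((\b.(\c.b)) q)
Total redexes: 2

Answer: 2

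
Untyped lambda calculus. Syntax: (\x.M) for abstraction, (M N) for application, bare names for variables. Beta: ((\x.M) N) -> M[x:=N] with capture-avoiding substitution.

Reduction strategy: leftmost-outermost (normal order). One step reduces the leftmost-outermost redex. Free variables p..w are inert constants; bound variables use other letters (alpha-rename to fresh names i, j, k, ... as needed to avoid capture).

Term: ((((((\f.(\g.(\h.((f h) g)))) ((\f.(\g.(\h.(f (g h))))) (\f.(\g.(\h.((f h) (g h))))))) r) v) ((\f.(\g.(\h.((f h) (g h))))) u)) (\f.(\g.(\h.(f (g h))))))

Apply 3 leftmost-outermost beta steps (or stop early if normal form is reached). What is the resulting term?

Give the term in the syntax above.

Step 0: ((((((\f.(\g.(\h.((f h) g)))) ((\f.(\g.(\h.(f (g h))))) (\f.(\g.(\h.((f h) (g h))))))) r) v) ((\f.(\g.(\h.((f h) (g h))))) u)) (\f.(\g.(\h.(f (g h))))))
Step 1: (((((\g.(\h.((((\f.(\g.(\h.(f (g h))))) (\f.(\g.(\h.((f h) (g h)))))) h) g))) r) v) ((\f.(\g.(\h.((f h) (g h))))) u)) (\f.(\g.(\h.(f (g h))))))
Step 2: ((((\h.((((\f.(\g.(\h.(f (g h))))) (\f.(\g.(\h.((f h) (g h)))))) h) r)) v) ((\f.(\g.(\h.((f h) (g h))))) u)) (\f.(\g.(\h.(f (g h))))))
Step 3: ((((((\f.(\g.(\h.(f (g h))))) (\f.(\g.(\h.((f h) (g h)))))) v) r) ((\f.(\g.(\h.((f h) (g h))))) u)) (\f.(\g.(\h.(f (g h))))))

Answer: ((((((\f.(\g.(\h.(f (g h))))) (\f.(\g.(\h.((f h) (g h)))))) v) r) ((\f.(\g.(\h.((f h) (g h))))) u)) (\f.(\g.(\h.(f (g h))))))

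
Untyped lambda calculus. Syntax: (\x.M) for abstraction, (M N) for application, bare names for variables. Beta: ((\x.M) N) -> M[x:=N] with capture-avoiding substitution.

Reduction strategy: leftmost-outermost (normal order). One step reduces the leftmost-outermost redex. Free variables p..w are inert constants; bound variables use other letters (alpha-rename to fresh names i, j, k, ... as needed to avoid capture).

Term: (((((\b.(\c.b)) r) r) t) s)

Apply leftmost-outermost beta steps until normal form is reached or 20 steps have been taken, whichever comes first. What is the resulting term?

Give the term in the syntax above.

Answer: ((r t) s)

Derivation:
Step 0: (((((\b.(\c.b)) r) r) t) s)
Step 1: ((((\c.r) r) t) s)
Step 2: ((r t) s)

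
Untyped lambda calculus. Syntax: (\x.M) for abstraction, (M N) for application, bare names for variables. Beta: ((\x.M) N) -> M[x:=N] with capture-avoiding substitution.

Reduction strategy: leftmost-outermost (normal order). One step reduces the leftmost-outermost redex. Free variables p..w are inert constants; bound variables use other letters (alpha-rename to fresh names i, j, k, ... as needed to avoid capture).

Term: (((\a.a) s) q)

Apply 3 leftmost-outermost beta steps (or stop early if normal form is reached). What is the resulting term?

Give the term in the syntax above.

Step 0: (((\a.a) s) q)
Step 1: (s q)
Step 2: (normal form reached)

Answer: (s q)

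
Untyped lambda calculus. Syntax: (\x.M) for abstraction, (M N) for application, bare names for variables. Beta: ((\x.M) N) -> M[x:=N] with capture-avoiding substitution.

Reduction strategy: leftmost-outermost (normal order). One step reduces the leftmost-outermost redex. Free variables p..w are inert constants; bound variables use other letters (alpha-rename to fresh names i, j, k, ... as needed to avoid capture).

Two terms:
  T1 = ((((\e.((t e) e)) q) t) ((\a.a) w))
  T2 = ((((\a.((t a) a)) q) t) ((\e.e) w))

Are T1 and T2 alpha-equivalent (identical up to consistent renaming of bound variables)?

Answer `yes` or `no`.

Term 1: ((((\e.((t e) e)) q) t) ((\a.a) w))
Term 2: ((((\a.((t a) a)) q) t) ((\e.e) w))
Alpha-equivalence: compare structure up to binder renaming.
Result: True

Answer: yes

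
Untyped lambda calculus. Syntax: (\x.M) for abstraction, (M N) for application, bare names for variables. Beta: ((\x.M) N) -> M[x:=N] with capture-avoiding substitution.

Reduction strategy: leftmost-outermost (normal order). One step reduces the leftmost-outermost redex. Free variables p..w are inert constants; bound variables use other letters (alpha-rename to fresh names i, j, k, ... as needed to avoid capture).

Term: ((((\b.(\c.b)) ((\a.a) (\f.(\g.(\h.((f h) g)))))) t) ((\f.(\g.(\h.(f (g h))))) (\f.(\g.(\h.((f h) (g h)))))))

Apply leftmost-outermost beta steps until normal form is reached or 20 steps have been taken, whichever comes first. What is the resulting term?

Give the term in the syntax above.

Answer: (\g.(\h.(\i.(\j.(((h g) j) (i j))))))

Derivation:
Step 0: ((((\b.(\c.b)) ((\a.a) (\f.(\g.(\h.((f h) g)))))) t) ((\f.(\g.(\h.(f (g h))))) (\f.(\g.(\h.((f h) (g h)))))))
Step 1: (((\c.((\a.a) (\f.(\g.(\h.((f h) g)))))) t) ((\f.(\g.(\h.(f (g h))))) (\f.(\g.(\h.((f h) (g h)))))))
Step 2: (((\a.a) (\f.(\g.(\h.((f h) g))))) ((\f.(\g.(\h.(f (g h))))) (\f.(\g.(\h.((f h) (g h)))))))
Step 3: ((\f.(\g.(\h.((f h) g)))) ((\f.(\g.(\h.(f (g h))))) (\f.(\g.(\h.((f h) (g h)))))))
Step 4: (\g.(\h.((((\f.(\g.(\h.(f (g h))))) (\f.(\g.(\h.((f h) (g h)))))) h) g)))
Step 5: (\g.(\h.(((\g.(\h.((\f.(\g.(\h.((f h) (g h))))) (g h)))) h) g)))
Step 6: (\g.(\h.((\i.((\f.(\g.(\h.((f h) (g h))))) (h i))) g)))
Step 7: (\g.(\h.((\f.(\g.(\h.((f h) (g h))))) (h g))))
Step 8: (\g.(\h.(\i.(\j.(((h g) j) (i j))))))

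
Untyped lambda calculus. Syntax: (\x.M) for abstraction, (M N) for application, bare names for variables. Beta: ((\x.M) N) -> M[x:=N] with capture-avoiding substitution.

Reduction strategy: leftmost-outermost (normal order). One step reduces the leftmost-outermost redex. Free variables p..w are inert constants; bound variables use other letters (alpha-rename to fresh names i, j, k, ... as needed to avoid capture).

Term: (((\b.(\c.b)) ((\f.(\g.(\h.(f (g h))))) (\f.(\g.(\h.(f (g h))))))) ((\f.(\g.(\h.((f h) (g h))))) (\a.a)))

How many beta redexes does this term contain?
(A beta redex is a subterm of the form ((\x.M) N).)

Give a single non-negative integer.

Answer: 3

Derivation:
Term: (((\b.(\c.b)) ((\f.(\g.(\h.(f (g h))))) (\f.(\g.(\h.(f (g h))))))) ((\f.(\g.(\h.((f h) (g h))))) (\a.a)))
  Redex: ((\b.(\c.b)) ((\f.(\g.(\h.(f (g h))))) (\f.(\g.(\h.(f (g h)))))))
  Redex: ((\f.(\g.(\h.(f (g h))))) (\f.(\g.(\h.(f (g h))))))
  Redex: ((\f.(\g.(\h.((f h) (g h))))) (\a.a))
Total redexes: 3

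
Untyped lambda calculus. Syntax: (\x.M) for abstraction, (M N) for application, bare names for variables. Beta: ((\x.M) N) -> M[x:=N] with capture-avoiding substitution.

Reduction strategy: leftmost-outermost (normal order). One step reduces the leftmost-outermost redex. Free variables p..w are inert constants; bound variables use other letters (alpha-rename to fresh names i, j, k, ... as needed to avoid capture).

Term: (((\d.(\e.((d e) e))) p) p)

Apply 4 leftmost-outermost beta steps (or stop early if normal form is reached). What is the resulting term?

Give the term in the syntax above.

Answer: ((p p) p)

Derivation:
Step 0: (((\d.(\e.((d e) e))) p) p)
Step 1: ((\e.((p e) e)) p)
Step 2: ((p p) p)
Step 3: (normal form reached)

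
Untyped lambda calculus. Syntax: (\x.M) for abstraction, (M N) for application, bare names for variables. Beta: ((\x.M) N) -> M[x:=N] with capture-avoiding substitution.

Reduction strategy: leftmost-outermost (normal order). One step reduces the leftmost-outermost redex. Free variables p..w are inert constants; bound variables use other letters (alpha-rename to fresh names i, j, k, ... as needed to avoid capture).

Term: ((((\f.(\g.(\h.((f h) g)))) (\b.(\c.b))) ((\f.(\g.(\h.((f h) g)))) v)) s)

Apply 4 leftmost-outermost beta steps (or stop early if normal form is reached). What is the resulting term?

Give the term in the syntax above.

Step 0: ((((\f.(\g.(\h.((f h) g)))) (\b.(\c.b))) ((\f.(\g.(\h.((f h) g)))) v)) s)
Step 1: (((\g.(\h.(((\b.(\c.b)) h) g))) ((\f.(\g.(\h.((f h) g)))) v)) s)
Step 2: ((\h.(((\b.(\c.b)) h) ((\f.(\g.(\h.((f h) g)))) v))) s)
Step 3: (((\b.(\c.b)) s) ((\f.(\g.(\h.((f h) g)))) v))
Step 4: ((\c.s) ((\f.(\g.(\h.((f h) g)))) v))

Answer: ((\c.s) ((\f.(\g.(\h.((f h) g)))) v))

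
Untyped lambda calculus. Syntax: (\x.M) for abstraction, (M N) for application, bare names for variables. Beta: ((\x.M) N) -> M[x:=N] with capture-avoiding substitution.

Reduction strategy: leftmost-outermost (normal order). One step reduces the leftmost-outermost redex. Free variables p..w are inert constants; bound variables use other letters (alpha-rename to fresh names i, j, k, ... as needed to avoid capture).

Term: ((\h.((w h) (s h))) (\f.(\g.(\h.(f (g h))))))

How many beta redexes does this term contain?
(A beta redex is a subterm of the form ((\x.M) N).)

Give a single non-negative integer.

Answer: 1

Derivation:
Term: ((\h.((w h) (s h))) (\f.(\g.(\h.(f (g h))))))
  Redex: ((\h.((w h) (s h))) (\f.(\g.(\h.(f (g h))))))
Total redexes: 1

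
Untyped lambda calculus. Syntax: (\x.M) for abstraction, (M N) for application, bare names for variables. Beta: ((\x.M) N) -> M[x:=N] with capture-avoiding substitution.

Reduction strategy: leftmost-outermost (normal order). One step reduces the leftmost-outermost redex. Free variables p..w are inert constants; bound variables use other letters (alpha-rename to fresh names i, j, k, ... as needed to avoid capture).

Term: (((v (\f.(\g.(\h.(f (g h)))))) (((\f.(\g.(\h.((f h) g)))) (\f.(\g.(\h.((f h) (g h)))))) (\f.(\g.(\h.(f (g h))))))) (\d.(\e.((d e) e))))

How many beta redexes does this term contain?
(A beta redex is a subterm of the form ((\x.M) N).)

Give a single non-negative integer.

Answer: 1

Derivation:
Term: (((v (\f.(\g.(\h.(f (g h)))))) (((\f.(\g.(\h.((f h) g)))) (\f.(\g.(\h.((f h) (g h)))))) (\f.(\g.(\h.(f (g h))))))) (\d.(\e.((d e) e))))
  Redex: ((\f.(\g.(\h.((f h) g)))) (\f.(\g.(\h.((f h) (g h))))))
Total redexes: 1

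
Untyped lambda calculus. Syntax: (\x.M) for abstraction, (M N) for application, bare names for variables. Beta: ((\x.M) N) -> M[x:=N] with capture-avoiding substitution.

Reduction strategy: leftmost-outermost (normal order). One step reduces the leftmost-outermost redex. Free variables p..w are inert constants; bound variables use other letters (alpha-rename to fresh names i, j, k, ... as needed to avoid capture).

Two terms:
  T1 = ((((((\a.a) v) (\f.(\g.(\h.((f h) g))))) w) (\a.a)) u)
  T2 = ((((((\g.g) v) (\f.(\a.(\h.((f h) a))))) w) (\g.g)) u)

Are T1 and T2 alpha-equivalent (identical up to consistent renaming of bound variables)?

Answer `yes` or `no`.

Answer: yes

Derivation:
Term 1: ((((((\a.a) v) (\f.(\g.(\h.((f h) g))))) w) (\a.a)) u)
Term 2: ((((((\g.g) v) (\f.(\a.(\h.((f h) a))))) w) (\g.g)) u)
Alpha-equivalence: compare structure up to binder renaming.
Result: True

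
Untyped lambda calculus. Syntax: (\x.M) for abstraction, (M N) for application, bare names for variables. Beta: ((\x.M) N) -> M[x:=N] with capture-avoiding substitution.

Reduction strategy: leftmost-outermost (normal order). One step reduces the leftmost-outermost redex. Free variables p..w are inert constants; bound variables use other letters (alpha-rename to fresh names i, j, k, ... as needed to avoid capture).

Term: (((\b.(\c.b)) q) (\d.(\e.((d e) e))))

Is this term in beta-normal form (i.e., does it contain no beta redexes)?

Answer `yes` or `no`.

Term: (((\b.(\c.b)) q) (\d.(\e.((d e) e))))
Found 1 beta redex(es).

Answer: no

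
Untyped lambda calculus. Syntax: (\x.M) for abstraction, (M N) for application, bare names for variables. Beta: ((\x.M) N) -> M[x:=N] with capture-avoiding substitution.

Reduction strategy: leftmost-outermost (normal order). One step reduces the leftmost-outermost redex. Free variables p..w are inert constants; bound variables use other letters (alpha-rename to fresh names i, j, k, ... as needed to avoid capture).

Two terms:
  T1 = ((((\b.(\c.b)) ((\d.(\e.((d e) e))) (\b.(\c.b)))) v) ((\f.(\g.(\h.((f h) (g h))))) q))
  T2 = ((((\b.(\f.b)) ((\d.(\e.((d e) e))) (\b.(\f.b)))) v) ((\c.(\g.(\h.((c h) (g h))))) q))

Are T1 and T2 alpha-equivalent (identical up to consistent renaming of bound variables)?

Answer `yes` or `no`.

Term 1: ((((\b.(\c.b)) ((\d.(\e.((d e) e))) (\b.(\c.b)))) v) ((\f.(\g.(\h.((f h) (g h))))) q))
Term 2: ((((\b.(\f.b)) ((\d.(\e.((d e) e))) (\b.(\f.b)))) v) ((\c.(\g.(\h.((c h) (g h))))) q))
Alpha-equivalence: compare structure up to binder renaming.
Result: True

Answer: yes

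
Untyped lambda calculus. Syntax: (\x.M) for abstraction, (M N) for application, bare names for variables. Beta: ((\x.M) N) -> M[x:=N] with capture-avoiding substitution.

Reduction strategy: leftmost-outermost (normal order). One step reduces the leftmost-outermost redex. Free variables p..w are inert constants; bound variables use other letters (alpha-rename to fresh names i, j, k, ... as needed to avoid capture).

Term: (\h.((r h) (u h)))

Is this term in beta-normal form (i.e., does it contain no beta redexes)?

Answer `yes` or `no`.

Answer: yes

Derivation:
Term: (\h.((r h) (u h)))
No beta redexes found.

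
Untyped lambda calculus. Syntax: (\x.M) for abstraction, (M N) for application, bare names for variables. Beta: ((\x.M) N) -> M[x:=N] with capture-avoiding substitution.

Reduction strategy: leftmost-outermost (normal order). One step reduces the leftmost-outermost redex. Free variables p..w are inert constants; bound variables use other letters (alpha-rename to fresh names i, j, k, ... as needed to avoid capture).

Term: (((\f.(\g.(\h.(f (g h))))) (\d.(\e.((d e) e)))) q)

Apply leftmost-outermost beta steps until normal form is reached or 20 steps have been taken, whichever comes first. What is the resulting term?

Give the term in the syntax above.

Step 0: (((\f.(\g.(\h.(f (g h))))) (\d.(\e.((d e) e)))) q)
Step 1: ((\g.(\h.((\d.(\e.((d e) e))) (g h)))) q)
Step 2: (\h.((\d.(\e.((d e) e))) (q h)))
Step 3: (\h.(\e.(((q h) e) e)))

Answer: (\h.(\e.(((q h) e) e)))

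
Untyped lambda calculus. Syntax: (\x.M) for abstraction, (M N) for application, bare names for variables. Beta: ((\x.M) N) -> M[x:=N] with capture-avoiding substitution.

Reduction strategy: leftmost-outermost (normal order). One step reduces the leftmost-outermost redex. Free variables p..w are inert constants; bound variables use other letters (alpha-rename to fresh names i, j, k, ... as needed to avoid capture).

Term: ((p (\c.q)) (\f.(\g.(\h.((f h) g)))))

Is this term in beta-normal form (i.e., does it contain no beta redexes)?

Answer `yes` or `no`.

Answer: yes

Derivation:
Term: ((p (\c.q)) (\f.(\g.(\h.((f h) g)))))
No beta redexes found.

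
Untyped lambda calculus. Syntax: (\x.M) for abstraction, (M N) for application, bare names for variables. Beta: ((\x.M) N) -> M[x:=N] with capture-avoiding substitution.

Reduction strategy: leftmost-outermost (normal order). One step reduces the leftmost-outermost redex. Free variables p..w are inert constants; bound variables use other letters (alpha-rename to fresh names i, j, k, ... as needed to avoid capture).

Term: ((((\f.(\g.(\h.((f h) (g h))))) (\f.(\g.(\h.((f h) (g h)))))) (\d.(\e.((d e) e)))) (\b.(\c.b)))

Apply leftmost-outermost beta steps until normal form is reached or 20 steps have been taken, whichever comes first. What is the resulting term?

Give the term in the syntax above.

Step 0: ((((\f.(\g.(\h.((f h) (g h))))) (\f.(\g.(\h.((f h) (g h)))))) (\d.(\e.((d e) e)))) (\b.(\c.b)))
Step 1: (((\g.(\h.(((\f.(\g.(\h.((f h) (g h))))) h) (g h)))) (\d.(\e.((d e) e)))) (\b.(\c.b)))
Step 2: ((\h.(((\f.(\g.(\h.((f h) (g h))))) h) ((\d.(\e.((d e) e))) h))) (\b.(\c.b)))
Step 3: (((\f.(\g.(\h.((f h) (g h))))) (\b.(\c.b))) ((\d.(\e.((d e) e))) (\b.(\c.b))))
Step 4: ((\g.(\h.(((\b.(\c.b)) h) (g h)))) ((\d.(\e.((d e) e))) (\b.(\c.b))))
Step 5: (\h.(((\b.(\c.b)) h) (((\d.(\e.((d e) e))) (\b.(\c.b))) h)))
Step 6: (\h.((\c.h) (((\d.(\e.((d e) e))) (\b.(\c.b))) h)))
Step 7: (\h.h)

Answer: (\h.h)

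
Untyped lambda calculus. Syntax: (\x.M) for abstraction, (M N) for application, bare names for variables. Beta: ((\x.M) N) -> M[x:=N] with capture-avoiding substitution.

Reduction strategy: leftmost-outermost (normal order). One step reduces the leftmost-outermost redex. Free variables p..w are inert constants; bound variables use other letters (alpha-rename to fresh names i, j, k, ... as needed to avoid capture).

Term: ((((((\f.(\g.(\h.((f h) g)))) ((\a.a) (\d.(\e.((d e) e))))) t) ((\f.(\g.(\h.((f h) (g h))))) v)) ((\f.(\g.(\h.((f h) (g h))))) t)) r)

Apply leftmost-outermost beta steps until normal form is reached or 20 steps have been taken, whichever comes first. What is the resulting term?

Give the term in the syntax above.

Answer: ((((v t) (t t)) (\g.(\h.((t h) (g h))))) r)

Derivation:
Step 0: ((((((\f.(\g.(\h.((f h) g)))) ((\a.a) (\d.(\e.((d e) e))))) t) ((\f.(\g.(\h.((f h) (g h))))) v)) ((\f.(\g.(\h.((f h) (g h))))) t)) r)
Step 1: (((((\g.(\h.((((\a.a) (\d.(\e.((d e) e)))) h) g))) t) ((\f.(\g.(\h.((f h) (g h))))) v)) ((\f.(\g.(\h.((f h) (g h))))) t)) r)
Step 2: ((((\h.((((\a.a) (\d.(\e.((d e) e)))) h) t)) ((\f.(\g.(\h.((f h) (g h))))) v)) ((\f.(\g.(\h.((f h) (g h))))) t)) r)
Step 3: ((((((\a.a) (\d.(\e.((d e) e)))) ((\f.(\g.(\h.((f h) (g h))))) v)) t) ((\f.(\g.(\h.((f h) (g h))))) t)) r)
Step 4: (((((\d.(\e.((d e) e))) ((\f.(\g.(\h.((f h) (g h))))) v)) t) ((\f.(\g.(\h.((f h) (g h))))) t)) r)
Step 5: ((((\e.((((\f.(\g.(\h.((f h) (g h))))) v) e) e)) t) ((\f.(\g.(\h.((f h) (g h))))) t)) r)
Step 6: ((((((\f.(\g.(\h.((f h) (g h))))) v) t) t) ((\f.(\g.(\h.((f h) (g h))))) t)) r)
Step 7: (((((\g.(\h.((v h) (g h)))) t) t) ((\f.(\g.(\h.((f h) (g h))))) t)) r)
Step 8: ((((\h.((v h) (t h))) t) ((\f.(\g.(\h.((f h) (g h))))) t)) r)
Step 9: ((((v t) (t t)) ((\f.(\g.(\h.((f h) (g h))))) t)) r)
Step 10: ((((v t) (t t)) (\g.(\h.((t h) (g h))))) r)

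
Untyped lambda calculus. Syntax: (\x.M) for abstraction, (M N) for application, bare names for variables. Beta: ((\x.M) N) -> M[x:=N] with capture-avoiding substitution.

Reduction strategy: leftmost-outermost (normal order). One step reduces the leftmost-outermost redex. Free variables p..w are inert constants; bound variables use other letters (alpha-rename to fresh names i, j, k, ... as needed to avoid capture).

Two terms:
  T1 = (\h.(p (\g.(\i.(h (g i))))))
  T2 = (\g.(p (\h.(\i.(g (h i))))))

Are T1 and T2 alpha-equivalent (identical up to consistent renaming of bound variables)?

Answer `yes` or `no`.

Answer: yes

Derivation:
Term 1: (\h.(p (\g.(\i.(h (g i))))))
Term 2: (\g.(p (\h.(\i.(g (h i))))))
Alpha-equivalence: compare structure up to binder renaming.
Result: True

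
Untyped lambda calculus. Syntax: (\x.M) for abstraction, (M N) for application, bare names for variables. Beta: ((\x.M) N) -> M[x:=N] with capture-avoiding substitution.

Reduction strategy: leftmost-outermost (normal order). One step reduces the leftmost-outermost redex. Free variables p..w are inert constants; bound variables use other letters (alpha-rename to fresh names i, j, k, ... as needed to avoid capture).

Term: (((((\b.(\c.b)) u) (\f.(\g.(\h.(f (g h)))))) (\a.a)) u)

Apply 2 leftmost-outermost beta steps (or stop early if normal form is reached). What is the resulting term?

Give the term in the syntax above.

Step 0: (((((\b.(\c.b)) u) (\f.(\g.(\h.(f (g h)))))) (\a.a)) u)
Step 1: ((((\c.u) (\f.(\g.(\h.(f (g h)))))) (\a.a)) u)
Step 2: ((u (\a.a)) u)

Answer: ((u (\a.a)) u)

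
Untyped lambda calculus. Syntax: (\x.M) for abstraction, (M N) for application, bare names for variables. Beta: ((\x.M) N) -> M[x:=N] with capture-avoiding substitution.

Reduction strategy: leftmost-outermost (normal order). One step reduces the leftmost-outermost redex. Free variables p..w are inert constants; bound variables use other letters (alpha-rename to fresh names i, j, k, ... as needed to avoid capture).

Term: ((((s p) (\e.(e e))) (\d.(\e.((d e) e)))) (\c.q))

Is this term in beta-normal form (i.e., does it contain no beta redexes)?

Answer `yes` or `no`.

Answer: yes

Derivation:
Term: ((((s p) (\e.(e e))) (\d.(\e.((d e) e)))) (\c.q))
No beta redexes found.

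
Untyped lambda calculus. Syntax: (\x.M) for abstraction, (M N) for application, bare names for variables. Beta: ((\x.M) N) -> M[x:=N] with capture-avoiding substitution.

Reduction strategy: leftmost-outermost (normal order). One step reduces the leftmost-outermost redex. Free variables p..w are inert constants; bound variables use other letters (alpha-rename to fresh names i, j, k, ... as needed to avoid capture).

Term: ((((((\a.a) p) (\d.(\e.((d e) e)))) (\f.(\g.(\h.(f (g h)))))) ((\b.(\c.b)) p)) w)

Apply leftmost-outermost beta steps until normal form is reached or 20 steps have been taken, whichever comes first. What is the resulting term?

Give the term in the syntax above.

Step 0: ((((((\a.a) p) (\d.(\e.((d e) e)))) (\f.(\g.(\h.(f (g h)))))) ((\b.(\c.b)) p)) w)
Step 1: ((((p (\d.(\e.((d e) e)))) (\f.(\g.(\h.(f (g h)))))) ((\b.(\c.b)) p)) w)
Step 2: ((((p (\d.(\e.((d e) e)))) (\f.(\g.(\h.(f (g h)))))) (\c.p)) w)

Answer: ((((p (\d.(\e.((d e) e)))) (\f.(\g.(\h.(f (g h)))))) (\c.p)) w)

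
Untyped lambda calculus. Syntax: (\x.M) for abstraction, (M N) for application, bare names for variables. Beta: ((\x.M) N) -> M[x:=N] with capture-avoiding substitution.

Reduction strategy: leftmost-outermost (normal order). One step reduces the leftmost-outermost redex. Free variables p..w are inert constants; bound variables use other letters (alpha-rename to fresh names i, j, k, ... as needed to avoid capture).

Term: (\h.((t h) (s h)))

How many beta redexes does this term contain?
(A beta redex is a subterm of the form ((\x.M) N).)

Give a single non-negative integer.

Answer: 0

Derivation:
Term: (\h.((t h) (s h)))
  (no redexes)
Total redexes: 0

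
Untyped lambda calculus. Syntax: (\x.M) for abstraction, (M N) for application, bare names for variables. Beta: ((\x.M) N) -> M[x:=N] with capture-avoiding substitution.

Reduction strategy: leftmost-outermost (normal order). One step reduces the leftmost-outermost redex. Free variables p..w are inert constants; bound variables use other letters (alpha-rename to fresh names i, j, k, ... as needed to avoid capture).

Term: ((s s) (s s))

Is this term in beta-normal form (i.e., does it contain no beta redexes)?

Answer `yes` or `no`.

Answer: yes

Derivation:
Term: ((s s) (s s))
No beta redexes found.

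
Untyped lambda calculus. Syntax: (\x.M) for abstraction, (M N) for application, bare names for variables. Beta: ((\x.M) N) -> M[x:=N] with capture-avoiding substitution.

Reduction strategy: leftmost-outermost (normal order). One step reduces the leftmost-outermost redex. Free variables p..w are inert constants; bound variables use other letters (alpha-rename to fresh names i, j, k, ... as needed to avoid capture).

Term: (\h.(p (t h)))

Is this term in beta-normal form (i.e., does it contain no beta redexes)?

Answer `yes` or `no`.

Answer: yes

Derivation:
Term: (\h.(p (t h)))
No beta redexes found.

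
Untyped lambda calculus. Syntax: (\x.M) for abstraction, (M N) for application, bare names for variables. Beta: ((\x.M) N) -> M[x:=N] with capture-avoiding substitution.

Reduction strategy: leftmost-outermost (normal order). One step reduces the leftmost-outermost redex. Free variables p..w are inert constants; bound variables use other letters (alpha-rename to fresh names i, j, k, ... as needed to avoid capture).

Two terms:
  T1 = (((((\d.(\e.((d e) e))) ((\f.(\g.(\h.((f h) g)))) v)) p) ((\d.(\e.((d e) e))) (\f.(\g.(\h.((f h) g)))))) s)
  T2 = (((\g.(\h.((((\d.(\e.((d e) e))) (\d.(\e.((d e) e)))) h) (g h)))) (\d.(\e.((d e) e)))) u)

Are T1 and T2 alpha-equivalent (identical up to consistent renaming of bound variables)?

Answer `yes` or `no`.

Answer: no

Derivation:
Term 1: (((((\d.(\e.((d e) e))) ((\f.(\g.(\h.((f h) g)))) v)) p) ((\d.(\e.((d e) e))) (\f.(\g.(\h.((f h) g)))))) s)
Term 2: (((\g.(\h.((((\d.(\e.((d e) e))) (\d.(\e.((d e) e)))) h) (g h)))) (\d.(\e.((d e) e)))) u)
Alpha-equivalence: compare structure up to binder renaming.
Result: False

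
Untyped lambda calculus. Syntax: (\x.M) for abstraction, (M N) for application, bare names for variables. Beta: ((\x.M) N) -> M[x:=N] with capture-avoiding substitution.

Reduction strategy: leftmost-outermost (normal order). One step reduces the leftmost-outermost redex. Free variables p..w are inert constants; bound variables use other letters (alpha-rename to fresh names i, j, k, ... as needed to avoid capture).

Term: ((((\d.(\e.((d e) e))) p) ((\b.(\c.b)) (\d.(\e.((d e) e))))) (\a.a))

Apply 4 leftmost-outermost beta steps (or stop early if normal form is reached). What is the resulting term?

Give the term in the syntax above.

Answer: (((p (\c.(\d.(\e.((d e) e))))) (\c.(\d.(\e.((d e) e))))) (\a.a))

Derivation:
Step 0: ((((\d.(\e.((d e) e))) p) ((\b.(\c.b)) (\d.(\e.((d e) e))))) (\a.a))
Step 1: (((\e.((p e) e)) ((\b.(\c.b)) (\d.(\e.((d e) e))))) (\a.a))
Step 2: (((p ((\b.(\c.b)) (\d.(\e.((d e) e))))) ((\b.(\c.b)) (\d.(\e.((d e) e))))) (\a.a))
Step 3: (((p (\c.(\d.(\e.((d e) e))))) ((\b.(\c.b)) (\d.(\e.((d e) e))))) (\a.a))
Step 4: (((p (\c.(\d.(\e.((d e) e))))) (\c.(\d.(\e.((d e) e))))) (\a.a))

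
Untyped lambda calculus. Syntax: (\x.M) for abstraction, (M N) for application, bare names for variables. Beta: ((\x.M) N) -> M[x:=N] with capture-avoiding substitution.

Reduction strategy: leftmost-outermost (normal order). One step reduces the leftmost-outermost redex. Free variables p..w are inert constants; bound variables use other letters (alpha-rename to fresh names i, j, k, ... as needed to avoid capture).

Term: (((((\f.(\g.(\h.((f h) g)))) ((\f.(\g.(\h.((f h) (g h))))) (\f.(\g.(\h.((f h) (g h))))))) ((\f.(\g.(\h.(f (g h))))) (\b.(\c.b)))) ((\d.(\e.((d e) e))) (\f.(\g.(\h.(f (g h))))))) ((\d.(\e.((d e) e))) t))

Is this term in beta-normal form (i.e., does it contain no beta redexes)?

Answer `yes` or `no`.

Term: (((((\f.(\g.(\h.((f h) g)))) ((\f.(\g.(\h.((f h) (g h))))) (\f.(\g.(\h.((f h) (g h))))))) ((\f.(\g.(\h.(f (g h))))) (\b.(\c.b)))) ((\d.(\e.((d e) e))) (\f.(\g.(\h.(f (g h))))))) ((\d.(\e.((d e) e))) t))
Found 5 beta redex(es).

Answer: no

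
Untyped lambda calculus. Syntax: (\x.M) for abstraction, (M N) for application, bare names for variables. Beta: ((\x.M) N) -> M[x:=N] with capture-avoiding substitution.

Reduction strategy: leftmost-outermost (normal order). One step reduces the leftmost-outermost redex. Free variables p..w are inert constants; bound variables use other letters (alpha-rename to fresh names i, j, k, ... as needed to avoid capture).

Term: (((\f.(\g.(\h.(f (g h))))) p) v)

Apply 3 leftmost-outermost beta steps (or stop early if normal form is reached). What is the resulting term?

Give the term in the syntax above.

Step 0: (((\f.(\g.(\h.(f (g h))))) p) v)
Step 1: ((\g.(\h.(p (g h)))) v)
Step 2: (\h.(p (v h)))
Step 3: (normal form reached)

Answer: (\h.(p (v h)))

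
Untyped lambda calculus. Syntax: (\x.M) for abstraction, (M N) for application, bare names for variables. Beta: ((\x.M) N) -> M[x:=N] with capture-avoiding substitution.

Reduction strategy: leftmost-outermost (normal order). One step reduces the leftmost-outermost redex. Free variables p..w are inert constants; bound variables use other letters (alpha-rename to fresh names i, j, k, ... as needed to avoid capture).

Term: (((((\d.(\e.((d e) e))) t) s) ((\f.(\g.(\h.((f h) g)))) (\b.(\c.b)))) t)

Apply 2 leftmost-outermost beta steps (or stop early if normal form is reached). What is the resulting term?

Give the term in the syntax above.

Answer: ((((t s) s) ((\f.(\g.(\h.((f h) g)))) (\b.(\c.b)))) t)

Derivation:
Step 0: (((((\d.(\e.((d e) e))) t) s) ((\f.(\g.(\h.((f h) g)))) (\b.(\c.b)))) t)
Step 1: ((((\e.((t e) e)) s) ((\f.(\g.(\h.((f h) g)))) (\b.(\c.b)))) t)
Step 2: ((((t s) s) ((\f.(\g.(\h.((f h) g)))) (\b.(\c.b)))) t)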